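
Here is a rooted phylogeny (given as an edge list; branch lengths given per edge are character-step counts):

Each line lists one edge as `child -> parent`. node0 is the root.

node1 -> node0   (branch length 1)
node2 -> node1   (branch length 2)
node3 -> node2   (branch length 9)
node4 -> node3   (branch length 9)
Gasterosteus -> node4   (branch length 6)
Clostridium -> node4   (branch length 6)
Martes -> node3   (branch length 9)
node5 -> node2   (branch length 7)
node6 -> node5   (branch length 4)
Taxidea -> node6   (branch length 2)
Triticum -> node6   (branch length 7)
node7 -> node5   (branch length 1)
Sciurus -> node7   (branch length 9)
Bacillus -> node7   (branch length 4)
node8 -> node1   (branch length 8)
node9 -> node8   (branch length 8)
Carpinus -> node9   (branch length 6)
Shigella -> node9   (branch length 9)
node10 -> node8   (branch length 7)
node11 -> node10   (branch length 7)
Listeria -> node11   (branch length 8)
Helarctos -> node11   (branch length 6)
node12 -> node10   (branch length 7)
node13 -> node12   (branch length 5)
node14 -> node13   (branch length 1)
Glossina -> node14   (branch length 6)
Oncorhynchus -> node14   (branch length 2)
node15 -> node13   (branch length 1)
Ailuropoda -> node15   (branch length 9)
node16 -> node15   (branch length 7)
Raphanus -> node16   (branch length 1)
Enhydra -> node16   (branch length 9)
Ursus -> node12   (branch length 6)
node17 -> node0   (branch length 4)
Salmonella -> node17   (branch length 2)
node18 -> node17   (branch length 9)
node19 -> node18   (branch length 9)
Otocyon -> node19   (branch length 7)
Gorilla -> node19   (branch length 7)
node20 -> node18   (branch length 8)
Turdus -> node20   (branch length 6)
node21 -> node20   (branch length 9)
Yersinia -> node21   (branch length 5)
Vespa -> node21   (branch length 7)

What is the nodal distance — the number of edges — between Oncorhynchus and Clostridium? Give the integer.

10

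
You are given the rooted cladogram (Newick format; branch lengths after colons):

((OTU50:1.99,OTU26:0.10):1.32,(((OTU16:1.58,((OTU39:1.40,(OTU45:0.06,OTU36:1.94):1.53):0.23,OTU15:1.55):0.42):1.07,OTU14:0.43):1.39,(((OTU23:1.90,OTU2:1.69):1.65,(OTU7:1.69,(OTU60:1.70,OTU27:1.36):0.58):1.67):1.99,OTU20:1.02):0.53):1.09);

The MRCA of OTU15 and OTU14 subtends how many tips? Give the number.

The MRCA of OTU15 and OTU14 is the node subtending ((OTU16,((OTU39,(OTU45,OTU36)),OTU15)),OTU14).
That clade contains 6 terminal taxa: OTU14, OTU15, OTU16, OTU36, OTU39, OTU45.

6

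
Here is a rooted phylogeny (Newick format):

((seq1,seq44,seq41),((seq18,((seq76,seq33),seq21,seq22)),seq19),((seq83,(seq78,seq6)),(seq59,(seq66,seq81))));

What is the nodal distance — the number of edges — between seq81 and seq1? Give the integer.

6

The MRCA of seq81 and seq1 is the root of the tree.
From seq81 up to that node: 4 branches. From seq1 up to the same node: 2 branches. Total: 4 + 2 = 6.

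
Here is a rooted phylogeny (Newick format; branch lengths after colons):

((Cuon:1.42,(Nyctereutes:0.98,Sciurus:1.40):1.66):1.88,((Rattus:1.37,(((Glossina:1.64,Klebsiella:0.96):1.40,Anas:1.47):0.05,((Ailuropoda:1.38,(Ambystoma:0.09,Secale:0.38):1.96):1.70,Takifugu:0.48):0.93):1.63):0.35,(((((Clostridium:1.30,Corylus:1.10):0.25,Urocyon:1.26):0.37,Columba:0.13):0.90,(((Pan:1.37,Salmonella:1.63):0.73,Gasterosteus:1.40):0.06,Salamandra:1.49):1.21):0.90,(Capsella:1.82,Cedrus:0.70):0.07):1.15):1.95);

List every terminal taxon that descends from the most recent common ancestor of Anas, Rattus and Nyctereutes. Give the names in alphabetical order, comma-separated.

Tracing Anas: it sits inside ((Glossina,Klebsiella),Anas).
Tracing Rattus: it sits inside (Rattus,(((Glossina,Klebsiella),Anas),((Ailuropoda,(Ambystoma,Secale)),Takifugu))).
Tracing Nyctereutes: it sits inside (Nyctereutes,Sciurus).
The smallest clade enclosing all 3 is the whole tree (their MRCA is the root), so the answer is all 21 tips in alphabetical order.

Ailuropoda, Ambystoma, Anas, Capsella, Cedrus, Clostridium, Columba, Corylus, Cuon, Gasterosteus, Glossina, Klebsiella, Nyctereutes, Pan, Rattus, Salamandra, Salmonella, Sciurus, Secale, Takifugu, Urocyon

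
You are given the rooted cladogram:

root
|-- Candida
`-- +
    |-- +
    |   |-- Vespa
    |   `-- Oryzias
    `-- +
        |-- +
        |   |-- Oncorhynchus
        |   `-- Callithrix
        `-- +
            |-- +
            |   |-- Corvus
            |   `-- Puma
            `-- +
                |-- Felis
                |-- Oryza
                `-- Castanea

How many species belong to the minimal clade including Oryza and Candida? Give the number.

The MRCA of Oryza and Candida is the root, so the clade is the entire tree.
That clade contains 10 terminal taxa: Callithrix, Candida, Castanea, Corvus, Felis, Oncorhynchus, Oryza, Oryzias, Puma, Vespa.

10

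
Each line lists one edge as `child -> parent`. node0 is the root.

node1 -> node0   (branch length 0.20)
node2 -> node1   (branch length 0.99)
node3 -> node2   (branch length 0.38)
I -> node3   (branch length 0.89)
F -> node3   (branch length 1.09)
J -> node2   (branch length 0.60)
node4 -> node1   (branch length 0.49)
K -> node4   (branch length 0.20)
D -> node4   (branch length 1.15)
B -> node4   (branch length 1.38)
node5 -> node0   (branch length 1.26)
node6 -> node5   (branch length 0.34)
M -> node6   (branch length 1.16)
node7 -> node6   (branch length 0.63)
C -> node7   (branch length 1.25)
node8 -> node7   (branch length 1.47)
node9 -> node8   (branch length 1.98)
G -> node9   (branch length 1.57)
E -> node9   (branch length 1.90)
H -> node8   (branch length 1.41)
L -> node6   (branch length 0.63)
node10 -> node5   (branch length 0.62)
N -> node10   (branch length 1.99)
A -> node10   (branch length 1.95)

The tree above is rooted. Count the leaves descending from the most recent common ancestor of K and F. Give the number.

6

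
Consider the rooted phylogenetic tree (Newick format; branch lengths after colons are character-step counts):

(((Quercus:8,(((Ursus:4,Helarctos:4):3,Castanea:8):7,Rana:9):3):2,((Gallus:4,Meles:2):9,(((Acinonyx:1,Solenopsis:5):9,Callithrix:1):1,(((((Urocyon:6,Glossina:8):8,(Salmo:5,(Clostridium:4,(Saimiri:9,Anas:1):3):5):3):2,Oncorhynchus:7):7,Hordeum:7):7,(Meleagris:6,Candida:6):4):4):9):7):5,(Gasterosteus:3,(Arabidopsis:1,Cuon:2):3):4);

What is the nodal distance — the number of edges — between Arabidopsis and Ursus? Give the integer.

The MRCA of Arabidopsis and Ursus is the root of the tree.
From Arabidopsis up to that node: 3 branches. From Ursus up to the same node: 6 branches. Total: 3 + 6 = 9.

9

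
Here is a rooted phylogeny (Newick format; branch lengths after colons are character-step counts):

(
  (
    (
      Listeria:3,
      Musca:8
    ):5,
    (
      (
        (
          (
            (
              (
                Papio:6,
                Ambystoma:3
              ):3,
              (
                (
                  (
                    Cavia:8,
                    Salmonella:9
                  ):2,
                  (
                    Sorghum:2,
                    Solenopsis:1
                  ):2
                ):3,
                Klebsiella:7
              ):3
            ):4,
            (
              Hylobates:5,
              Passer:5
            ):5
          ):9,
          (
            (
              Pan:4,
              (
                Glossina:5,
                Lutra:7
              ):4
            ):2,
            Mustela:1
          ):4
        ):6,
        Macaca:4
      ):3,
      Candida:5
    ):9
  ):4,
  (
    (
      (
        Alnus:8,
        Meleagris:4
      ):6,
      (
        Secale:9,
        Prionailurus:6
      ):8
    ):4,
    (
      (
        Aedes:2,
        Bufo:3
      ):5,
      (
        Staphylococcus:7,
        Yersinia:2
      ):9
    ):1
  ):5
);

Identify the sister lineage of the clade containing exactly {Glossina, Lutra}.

Pan

The clade containing exactly {Glossina, Lutra} attaches to the tree at the node subtending (Pan,(Glossina,Lutra)).
The other lineage descending from that same node — the sister group — is the single tip Pan.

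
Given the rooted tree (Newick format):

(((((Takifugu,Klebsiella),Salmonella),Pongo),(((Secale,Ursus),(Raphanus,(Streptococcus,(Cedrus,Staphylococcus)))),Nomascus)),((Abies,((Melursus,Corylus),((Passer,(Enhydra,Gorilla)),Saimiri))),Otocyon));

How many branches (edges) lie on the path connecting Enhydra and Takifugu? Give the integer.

The MRCA of Enhydra and Takifugu is the root of the tree.
From Enhydra up to that node: 7 branches. From Takifugu up to the same node: 5 branches. Total: 7 + 5 = 12.

12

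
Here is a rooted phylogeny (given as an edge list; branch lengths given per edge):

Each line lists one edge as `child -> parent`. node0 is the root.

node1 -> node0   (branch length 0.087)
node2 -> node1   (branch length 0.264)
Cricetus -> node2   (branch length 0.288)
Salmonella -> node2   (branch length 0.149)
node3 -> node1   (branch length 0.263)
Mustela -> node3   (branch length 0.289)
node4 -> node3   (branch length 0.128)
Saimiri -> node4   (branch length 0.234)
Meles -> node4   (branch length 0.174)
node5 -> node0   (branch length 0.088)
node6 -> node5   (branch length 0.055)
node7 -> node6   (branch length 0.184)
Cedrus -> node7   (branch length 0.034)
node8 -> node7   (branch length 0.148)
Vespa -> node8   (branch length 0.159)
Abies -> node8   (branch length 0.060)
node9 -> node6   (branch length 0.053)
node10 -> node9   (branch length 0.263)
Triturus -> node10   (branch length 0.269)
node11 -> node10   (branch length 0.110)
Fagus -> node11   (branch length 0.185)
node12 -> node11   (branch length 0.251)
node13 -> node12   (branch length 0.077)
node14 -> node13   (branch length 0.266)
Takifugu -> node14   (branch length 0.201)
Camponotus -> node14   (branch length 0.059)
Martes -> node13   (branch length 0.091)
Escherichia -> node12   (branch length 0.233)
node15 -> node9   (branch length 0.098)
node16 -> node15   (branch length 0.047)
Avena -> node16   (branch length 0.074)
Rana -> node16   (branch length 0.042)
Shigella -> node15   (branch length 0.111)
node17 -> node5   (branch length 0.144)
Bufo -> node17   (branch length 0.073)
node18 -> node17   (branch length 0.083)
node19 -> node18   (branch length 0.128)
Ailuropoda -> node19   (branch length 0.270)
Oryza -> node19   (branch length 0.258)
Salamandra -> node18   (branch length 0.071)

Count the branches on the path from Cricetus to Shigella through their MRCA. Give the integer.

8

The MRCA of Cricetus and Shigella is the root of the tree.
From Cricetus up to that node: 3 branches. From Shigella up to the same node: 5 branches. Total: 3 + 5 = 8.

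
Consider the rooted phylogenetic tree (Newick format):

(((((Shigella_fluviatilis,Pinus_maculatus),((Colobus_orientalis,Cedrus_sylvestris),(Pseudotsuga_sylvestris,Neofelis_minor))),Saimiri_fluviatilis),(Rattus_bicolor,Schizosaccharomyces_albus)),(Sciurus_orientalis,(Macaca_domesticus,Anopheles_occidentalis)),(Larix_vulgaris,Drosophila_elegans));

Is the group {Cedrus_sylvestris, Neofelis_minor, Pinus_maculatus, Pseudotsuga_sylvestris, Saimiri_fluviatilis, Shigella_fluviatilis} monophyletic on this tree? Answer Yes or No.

The MRCA of the listed taxa subtends (((Shigella_fluviatilis,Pinus_maculatus),((Colobus_orientalis,Cedrus_sylvestris),(Pseudotsuga_sylvestris,Neofelis_minor))),Saimiri_fluviatilis).
That clade also contains Colobus_orientalis, which is not in the proposed group, so the group is not monophyletic.

No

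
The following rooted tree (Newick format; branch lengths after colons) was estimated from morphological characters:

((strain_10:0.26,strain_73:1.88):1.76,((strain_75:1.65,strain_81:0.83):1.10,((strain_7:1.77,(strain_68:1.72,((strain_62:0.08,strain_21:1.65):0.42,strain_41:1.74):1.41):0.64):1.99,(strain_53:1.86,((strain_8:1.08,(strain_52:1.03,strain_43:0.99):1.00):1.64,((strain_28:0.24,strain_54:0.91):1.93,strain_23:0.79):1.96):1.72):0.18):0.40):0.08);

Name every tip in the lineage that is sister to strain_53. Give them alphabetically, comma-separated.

strain_23, strain_28, strain_43, strain_52, strain_54, strain_8

strain_53 attaches to the tree at the node subtending (strain_53,((strain_8,(strain_52,strain_43)),((strain_28,strain_54),strain_23))).
The other lineage descending from that same node — the sister group — is ((strain_8,(strain_52,strain_43)),((strain_28,strain_54),strain_23)); its 6 tips in alphabetical order are the answer.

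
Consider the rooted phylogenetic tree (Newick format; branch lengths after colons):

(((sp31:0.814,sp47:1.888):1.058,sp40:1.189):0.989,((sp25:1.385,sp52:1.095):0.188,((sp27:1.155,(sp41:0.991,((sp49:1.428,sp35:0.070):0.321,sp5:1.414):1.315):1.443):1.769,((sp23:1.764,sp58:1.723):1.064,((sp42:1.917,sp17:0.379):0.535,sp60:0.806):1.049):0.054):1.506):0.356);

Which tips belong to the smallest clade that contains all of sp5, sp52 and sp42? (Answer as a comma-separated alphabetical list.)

sp17, sp23, sp25, sp27, sp35, sp41, sp42, sp49, sp5, sp52, sp58, sp60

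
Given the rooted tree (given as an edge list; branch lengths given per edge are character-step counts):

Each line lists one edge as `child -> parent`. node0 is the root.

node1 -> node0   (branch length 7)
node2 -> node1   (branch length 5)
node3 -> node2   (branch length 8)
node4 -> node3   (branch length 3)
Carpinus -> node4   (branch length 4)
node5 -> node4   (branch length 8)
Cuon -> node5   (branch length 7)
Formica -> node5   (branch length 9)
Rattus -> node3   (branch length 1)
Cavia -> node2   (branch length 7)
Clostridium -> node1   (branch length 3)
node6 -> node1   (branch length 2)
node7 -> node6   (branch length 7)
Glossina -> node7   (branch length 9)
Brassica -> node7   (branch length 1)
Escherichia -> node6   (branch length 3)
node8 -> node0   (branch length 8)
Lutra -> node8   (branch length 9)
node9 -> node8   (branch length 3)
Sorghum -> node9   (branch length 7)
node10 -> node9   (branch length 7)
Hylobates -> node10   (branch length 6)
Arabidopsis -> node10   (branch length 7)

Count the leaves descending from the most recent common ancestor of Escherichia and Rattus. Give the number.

The MRCA of Escherichia and Rattus is the node subtending ((((Carpinus,(Cuon,Formica)),Rattus),Cavia),Clostridium,((Glossina,Brassica),Escherichia)).
That clade contains 9 terminal taxa: Brassica, Carpinus, Cavia, Clostridium, Cuon, Escherichia, Formica, Glossina, Rattus.

9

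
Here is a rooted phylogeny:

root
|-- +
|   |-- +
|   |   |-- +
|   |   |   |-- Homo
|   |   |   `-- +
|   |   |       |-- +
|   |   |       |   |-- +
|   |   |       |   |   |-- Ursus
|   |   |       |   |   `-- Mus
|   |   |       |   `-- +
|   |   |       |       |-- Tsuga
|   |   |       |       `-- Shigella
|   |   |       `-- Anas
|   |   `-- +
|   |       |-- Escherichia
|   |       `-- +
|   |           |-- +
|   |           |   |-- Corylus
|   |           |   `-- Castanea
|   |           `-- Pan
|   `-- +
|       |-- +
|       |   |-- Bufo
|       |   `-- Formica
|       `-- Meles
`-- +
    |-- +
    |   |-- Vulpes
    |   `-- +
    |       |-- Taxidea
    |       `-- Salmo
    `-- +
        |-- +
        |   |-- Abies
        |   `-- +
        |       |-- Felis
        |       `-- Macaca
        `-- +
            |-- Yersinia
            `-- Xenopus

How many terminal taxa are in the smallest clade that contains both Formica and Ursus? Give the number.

13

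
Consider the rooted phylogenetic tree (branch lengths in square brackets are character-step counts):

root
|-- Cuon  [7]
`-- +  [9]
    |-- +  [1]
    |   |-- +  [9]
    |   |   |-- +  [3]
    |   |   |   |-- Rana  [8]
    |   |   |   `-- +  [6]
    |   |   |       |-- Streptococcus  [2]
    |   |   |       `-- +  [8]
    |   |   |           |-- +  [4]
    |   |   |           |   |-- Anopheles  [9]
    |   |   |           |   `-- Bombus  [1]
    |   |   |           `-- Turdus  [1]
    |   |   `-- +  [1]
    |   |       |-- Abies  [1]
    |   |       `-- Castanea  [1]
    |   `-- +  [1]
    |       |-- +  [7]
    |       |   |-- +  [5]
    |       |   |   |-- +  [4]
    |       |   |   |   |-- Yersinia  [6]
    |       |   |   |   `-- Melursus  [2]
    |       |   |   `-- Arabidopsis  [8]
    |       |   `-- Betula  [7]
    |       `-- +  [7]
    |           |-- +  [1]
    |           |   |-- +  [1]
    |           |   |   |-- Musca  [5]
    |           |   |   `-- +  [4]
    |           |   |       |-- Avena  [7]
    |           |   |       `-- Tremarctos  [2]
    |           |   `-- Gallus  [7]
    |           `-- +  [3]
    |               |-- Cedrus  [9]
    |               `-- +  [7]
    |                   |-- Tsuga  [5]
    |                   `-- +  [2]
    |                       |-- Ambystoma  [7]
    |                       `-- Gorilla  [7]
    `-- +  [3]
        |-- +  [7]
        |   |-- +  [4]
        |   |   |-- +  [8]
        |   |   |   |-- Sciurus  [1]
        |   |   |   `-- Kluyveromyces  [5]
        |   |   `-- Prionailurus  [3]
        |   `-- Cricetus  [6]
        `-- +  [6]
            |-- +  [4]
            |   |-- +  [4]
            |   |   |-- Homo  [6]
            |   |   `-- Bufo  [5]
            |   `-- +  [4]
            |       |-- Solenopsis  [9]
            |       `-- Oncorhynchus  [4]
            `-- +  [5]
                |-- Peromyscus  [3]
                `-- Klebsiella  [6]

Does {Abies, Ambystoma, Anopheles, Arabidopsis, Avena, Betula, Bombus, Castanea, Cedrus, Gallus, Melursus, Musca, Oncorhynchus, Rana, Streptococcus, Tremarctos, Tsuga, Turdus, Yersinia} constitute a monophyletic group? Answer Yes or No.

No

The MRCA of the listed taxa subtends ((((Rana,(Streptococcus,((Anopheles,Bombus),Turdus))),(Abies,Castanea)),((((Yersinia,Melursus),Arabidopsis),Betula),(((Musca,(Avena,Tremarctos)),Gallus),(Cedrus,(Tsuga,(Ambystoma,Gorilla)))))),((((Sciurus,Kluyveromyces),Prionailurus),Cricetus),(((Homo,Bufo),(Solenopsis,Oncorhynchus)),(Peromyscus,Klebsiella)))).
That clade also contains Bufo, Cricetus, Gorilla, Homo, Klebsiella, Kluyveromyces, Peromyscus, Prionailurus, Sciurus, Solenopsis, which are not in the proposed group, so the group is not monophyletic.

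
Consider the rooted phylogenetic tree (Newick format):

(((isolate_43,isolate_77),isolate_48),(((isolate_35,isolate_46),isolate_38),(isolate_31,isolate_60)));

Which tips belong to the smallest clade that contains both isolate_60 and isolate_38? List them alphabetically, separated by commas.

isolate_31, isolate_35, isolate_38, isolate_46, isolate_60

Tracing isolate_60: it sits inside (isolate_31,isolate_60).
Tracing isolate_38: it sits inside ((isolate_35,isolate_46),isolate_38).
The smallest clade enclosing both is (((isolate_35,isolate_46),isolate_38),(isolate_31,isolate_60)); the answer is its 5 terminal taxa in alphabetical order.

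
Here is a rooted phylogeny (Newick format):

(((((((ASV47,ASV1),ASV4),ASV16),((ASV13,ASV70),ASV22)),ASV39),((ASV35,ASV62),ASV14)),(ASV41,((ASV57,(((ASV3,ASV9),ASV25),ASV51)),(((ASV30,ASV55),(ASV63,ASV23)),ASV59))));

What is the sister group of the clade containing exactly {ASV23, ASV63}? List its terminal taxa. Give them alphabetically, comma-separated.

The clade containing exactly {ASV23, ASV63} attaches to the tree at the node subtending ((ASV30,ASV55),(ASV63,ASV23)).
The other lineage descending from that same node — the sister group — is (ASV30,ASV55); its 2 tips in alphabetical order are the answer.

ASV30, ASV55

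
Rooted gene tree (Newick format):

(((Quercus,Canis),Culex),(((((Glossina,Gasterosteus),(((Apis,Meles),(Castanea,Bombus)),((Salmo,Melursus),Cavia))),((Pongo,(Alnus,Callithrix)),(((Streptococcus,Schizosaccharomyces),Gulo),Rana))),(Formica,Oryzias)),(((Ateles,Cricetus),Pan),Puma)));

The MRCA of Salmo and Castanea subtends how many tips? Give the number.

7

The MRCA of Salmo and Castanea is the node subtending (((Apis,Meles),(Castanea,Bombus)),((Salmo,Melursus),Cavia)).
That clade contains 7 terminal taxa: Apis, Bombus, Castanea, Cavia, Meles, Melursus, Salmo.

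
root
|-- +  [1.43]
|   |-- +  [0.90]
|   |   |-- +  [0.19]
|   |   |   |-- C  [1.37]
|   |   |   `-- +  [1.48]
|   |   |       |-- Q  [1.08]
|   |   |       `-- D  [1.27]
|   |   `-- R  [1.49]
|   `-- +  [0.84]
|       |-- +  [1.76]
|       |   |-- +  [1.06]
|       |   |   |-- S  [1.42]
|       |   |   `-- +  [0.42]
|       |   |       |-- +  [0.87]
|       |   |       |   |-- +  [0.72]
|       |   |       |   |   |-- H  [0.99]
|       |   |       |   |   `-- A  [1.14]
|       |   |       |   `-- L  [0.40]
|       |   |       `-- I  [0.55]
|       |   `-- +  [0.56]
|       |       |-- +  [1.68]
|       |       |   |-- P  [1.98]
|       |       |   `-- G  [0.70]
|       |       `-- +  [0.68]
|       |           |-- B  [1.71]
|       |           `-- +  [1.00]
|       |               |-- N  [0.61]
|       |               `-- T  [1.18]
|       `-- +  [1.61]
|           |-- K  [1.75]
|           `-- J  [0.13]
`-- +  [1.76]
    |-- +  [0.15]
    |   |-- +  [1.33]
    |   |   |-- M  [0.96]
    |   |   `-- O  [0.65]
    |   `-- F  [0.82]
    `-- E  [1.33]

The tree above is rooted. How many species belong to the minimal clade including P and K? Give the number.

12

The MRCA of P and K is the node subtending (((S,(((H,A),L),I)),((P,G),(B,(N,T)))),(K,J)).
That clade contains 12 terminal taxa: A, B, G, H, I, J, K, L, N, P, S, T.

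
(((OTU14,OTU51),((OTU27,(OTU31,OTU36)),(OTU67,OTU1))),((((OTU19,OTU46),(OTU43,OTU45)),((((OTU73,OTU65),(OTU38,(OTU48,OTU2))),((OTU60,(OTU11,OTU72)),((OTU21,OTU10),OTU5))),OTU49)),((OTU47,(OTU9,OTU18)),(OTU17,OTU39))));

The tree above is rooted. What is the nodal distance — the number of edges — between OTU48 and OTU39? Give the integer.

10

The MRCA of OTU48 and OTU39 is the node subtending ((((OTU19,OTU46),(OTU43,OTU45)),((((OTU73,OTU65),(OTU38,(OTU48,OTU2))),((OTU60,(OTU11,OTU72)),((OTU21,OTU10),OTU5))),OTU49)),((OTU47,(OTU9,OTU18)),(OTU17,OTU39))).
From OTU48 up to that node: 7 branches. From OTU39 up to the same node: 3 branches. Total: 7 + 3 = 10.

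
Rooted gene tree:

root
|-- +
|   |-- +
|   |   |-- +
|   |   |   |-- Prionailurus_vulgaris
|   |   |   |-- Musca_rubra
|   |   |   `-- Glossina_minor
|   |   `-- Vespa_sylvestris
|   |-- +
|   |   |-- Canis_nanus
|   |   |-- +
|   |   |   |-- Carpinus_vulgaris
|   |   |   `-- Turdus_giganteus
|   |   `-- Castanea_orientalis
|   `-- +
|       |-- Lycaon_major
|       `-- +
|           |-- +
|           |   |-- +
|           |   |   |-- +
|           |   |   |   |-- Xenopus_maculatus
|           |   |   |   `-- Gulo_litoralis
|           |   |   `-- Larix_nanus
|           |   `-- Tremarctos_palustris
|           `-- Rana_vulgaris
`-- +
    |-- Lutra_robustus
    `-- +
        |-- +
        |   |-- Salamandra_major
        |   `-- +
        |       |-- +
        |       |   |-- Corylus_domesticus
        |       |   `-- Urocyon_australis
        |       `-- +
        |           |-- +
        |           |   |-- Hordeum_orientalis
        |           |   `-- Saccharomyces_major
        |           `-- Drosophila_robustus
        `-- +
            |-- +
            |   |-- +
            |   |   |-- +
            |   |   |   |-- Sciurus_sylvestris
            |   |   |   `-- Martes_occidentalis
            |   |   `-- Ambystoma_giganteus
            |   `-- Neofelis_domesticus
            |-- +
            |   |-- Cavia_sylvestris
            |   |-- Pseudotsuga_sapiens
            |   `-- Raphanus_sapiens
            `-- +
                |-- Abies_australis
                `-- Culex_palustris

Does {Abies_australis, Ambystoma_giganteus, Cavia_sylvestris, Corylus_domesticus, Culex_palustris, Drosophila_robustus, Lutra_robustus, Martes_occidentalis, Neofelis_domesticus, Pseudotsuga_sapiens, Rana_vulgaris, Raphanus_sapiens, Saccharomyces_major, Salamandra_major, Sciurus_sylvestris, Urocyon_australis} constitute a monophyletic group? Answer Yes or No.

No

The MRCA of the listed taxa is the root, so the smallest clade containing them is the whole tree.
That clade also contains Canis_nanus, Carpinus_vulgaris, Castanea_orientalis, Glossina_minor, Gulo_litoralis, Hordeum_orientalis, Larix_nanus, Lycaon_major, Musca_rubra, Prionailurus_vulgaris, Tremarctos_palustris, Turdus_giganteus, Vespa_sylvestris, Xenopus_maculatus, which are not in the proposed group, so the group is not monophyletic.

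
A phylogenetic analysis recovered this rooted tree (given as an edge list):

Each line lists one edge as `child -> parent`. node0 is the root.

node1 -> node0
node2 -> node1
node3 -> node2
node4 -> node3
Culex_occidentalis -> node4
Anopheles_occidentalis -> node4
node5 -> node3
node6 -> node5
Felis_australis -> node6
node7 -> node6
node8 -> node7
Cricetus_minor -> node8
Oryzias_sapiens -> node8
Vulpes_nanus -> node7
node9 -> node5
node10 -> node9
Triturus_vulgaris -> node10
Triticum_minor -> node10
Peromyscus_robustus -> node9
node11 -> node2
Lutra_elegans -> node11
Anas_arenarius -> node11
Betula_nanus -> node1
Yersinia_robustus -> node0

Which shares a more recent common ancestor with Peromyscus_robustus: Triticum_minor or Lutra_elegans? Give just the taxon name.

The MRCA of Peromyscus_robustus and Triticum_minor subtends ((Triturus_vulgaris,Triticum_minor),Peromyscus_robustus) (3 taxa).
The MRCA of Peromyscus_robustus and Lutra_elegans subtends (((Culex_occidentalis,Anopheles_occidentalis),((Felis_australis,((Cricetus_minor,Oryzias_sapiens),Vulpes_nanus)),((Triturus_vulgaris,Triticum_minor),Peromyscus_robustus))),(Lutra_elegans,Anas_arenarius)) (11 taxa).
The first is nested inside the second, so Peromyscus_robustus shares a more recent common ancestor with Triticum_minor.

Triticum_minor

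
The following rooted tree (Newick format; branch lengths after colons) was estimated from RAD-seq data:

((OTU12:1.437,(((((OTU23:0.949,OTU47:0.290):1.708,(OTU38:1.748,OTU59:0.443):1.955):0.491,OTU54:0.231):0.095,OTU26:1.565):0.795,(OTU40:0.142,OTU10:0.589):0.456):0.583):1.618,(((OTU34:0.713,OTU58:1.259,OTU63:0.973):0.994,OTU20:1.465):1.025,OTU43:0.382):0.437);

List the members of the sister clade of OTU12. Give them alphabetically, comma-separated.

OTU12 attaches to the tree at the node subtending (OTU12,(((((OTU23,OTU47),(OTU38,OTU59)),OTU54),OTU26),(OTU40,OTU10))).
The other lineage descending from that same node — the sister group — is (((((OTU23,OTU47),(OTU38,OTU59)),OTU54),OTU26),(OTU40,OTU10)); its 8 tips in alphabetical order are the answer.

OTU10, OTU23, OTU26, OTU38, OTU40, OTU47, OTU54, OTU59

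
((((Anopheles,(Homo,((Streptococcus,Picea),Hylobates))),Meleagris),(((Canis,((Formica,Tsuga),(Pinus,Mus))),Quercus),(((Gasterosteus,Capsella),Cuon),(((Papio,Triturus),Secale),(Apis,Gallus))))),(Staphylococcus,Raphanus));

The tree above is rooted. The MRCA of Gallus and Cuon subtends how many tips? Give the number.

8

The MRCA of Gallus and Cuon is the node subtending (((Gasterosteus,Capsella),Cuon),(((Papio,Triturus),Secale),(Apis,Gallus))).
That clade contains 8 terminal taxa: Apis, Capsella, Cuon, Gallus, Gasterosteus, Papio, Secale, Triturus.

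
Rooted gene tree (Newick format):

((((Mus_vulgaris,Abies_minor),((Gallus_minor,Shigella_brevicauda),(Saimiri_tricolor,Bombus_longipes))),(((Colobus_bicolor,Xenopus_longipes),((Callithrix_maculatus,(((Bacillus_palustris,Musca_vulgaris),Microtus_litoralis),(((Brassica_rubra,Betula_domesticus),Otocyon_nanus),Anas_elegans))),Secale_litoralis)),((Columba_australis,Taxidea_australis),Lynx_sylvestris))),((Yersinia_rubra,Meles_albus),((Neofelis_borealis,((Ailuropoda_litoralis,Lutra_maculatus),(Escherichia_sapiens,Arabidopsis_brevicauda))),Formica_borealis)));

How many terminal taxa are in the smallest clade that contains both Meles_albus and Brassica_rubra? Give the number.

28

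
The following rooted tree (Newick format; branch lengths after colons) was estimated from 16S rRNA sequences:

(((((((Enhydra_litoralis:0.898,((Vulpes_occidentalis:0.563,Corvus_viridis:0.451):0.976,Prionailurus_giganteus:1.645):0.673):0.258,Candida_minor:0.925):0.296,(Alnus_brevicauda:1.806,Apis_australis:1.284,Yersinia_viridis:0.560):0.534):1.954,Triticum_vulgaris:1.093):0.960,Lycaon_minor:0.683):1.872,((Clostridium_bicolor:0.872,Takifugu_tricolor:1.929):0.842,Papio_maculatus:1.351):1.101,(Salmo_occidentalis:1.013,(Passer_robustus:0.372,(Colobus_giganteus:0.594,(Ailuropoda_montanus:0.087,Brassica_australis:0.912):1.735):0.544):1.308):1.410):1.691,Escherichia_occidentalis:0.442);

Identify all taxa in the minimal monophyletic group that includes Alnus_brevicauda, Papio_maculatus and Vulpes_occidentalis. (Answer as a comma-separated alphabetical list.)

Ailuropoda_montanus, Alnus_brevicauda, Apis_australis, Brassica_australis, Candida_minor, Clostridium_bicolor, Colobus_giganteus, Corvus_viridis, Enhydra_litoralis, Lycaon_minor, Papio_maculatus, Passer_robustus, Prionailurus_giganteus, Salmo_occidentalis, Takifugu_tricolor, Triticum_vulgaris, Vulpes_occidentalis, Yersinia_viridis

Tracing Alnus_brevicauda: it sits inside (Alnus_brevicauda,Apis_australis,Yersinia_viridis).
Tracing Papio_maculatus: it sits inside ((Clostridium_bicolor,Takifugu_tricolor),Papio_maculatus).
Tracing Vulpes_occidentalis: it sits inside (Vulpes_occidentalis,Corvus_viridis).
The smallest clade enclosing all 3 is ((((((Enhydra_litoralis,((Vulpes_occidentalis,Corvus_viridis),Prionailurus_giganteus)),Candida_minor),(Alnus_brevicauda,Apis_australis,Yersinia_viridis)),Triticum_vulgaris),Lycaon_minor),((Clostridium_bicolor,Takifugu_tricolor),Papio_maculatus),(Salmo_occidentalis,(Passer_robustus,(Colobus_giganteus,(Ailuropoda_montanus,Brassica_australis))))); the answer is its 18 terminal taxa in alphabetical order.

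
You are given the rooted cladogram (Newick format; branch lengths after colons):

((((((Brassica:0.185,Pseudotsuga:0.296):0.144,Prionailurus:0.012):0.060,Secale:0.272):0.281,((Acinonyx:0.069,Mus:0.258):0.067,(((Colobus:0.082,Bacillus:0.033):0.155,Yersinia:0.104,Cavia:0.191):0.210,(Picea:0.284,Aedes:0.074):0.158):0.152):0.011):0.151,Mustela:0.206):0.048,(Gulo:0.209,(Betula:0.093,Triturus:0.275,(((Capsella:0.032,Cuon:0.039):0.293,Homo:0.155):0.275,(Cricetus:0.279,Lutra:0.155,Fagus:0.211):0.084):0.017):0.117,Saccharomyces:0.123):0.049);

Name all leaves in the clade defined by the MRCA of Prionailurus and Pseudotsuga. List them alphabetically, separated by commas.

Tracing Prionailurus: it sits inside ((Brassica,Pseudotsuga),Prionailurus).
Tracing Pseudotsuga: it sits inside (Brassica,Pseudotsuga).
The smallest clade enclosing both is ((Brassica,Pseudotsuga),Prionailurus); the answer is its 3 terminal taxa in alphabetical order.

Brassica, Prionailurus, Pseudotsuga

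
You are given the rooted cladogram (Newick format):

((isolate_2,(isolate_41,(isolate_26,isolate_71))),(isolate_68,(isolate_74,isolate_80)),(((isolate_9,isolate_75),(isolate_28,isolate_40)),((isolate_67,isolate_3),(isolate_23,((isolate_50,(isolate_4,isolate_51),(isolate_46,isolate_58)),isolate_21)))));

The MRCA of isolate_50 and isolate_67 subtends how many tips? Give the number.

9

The MRCA of isolate_50 and isolate_67 is the node subtending ((isolate_67,isolate_3),(isolate_23,((isolate_50,(isolate_4,isolate_51),(isolate_46,isolate_58)),isolate_21))).
That clade contains 9 terminal taxa: isolate_21, isolate_23, isolate_3, isolate_4, isolate_46, isolate_50, isolate_51, isolate_58, isolate_67.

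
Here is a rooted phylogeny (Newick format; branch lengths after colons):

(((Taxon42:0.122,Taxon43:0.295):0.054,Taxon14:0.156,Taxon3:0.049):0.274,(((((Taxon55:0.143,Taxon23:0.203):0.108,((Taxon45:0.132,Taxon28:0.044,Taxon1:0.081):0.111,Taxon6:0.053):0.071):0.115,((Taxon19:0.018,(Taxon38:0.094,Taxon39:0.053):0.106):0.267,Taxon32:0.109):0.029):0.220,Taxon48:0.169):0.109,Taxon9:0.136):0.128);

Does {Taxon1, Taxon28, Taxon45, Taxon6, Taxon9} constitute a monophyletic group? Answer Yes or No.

No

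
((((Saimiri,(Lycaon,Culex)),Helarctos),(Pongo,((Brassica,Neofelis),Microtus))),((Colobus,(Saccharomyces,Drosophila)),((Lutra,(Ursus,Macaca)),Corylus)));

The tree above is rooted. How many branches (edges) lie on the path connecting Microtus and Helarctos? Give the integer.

5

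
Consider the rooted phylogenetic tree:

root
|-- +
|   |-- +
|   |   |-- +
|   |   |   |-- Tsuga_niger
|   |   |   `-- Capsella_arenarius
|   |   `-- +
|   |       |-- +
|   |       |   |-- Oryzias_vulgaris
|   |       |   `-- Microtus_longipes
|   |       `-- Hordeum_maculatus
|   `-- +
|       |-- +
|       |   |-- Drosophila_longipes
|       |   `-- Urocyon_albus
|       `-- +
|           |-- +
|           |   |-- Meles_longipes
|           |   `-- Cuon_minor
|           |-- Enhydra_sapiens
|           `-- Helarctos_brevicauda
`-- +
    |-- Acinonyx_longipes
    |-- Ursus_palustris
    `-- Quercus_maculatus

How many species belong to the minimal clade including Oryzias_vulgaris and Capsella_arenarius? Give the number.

The MRCA of Oryzias_vulgaris and Capsella_arenarius is the node subtending ((Tsuga_niger,Capsella_arenarius),((Oryzias_vulgaris,Microtus_longipes),Hordeum_maculatus)).
That clade contains 5 terminal taxa: Capsella_arenarius, Hordeum_maculatus, Microtus_longipes, Oryzias_vulgaris, Tsuga_niger.

5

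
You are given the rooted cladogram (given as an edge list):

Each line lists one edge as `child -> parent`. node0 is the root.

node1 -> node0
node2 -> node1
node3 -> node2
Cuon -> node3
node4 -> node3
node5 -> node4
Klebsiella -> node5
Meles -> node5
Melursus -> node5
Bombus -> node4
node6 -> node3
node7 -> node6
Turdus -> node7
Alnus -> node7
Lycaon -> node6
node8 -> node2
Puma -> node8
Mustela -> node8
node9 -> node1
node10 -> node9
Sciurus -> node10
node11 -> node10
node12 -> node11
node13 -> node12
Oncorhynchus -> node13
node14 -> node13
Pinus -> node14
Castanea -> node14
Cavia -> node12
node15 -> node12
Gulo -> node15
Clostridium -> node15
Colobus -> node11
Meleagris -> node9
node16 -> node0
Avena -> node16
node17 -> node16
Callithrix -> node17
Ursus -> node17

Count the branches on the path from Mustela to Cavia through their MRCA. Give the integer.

8

The MRCA of Mustela and Cavia is the node subtending (((Cuon,((Klebsiella,Meles,Melursus),Bombus),((Turdus,Alnus),Lycaon)),(Puma,Mustela)),((Sciurus,(((Oncorhynchus,(Pinus,Castanea)),Cavia,(Gulo,Clostridium)),Colobus)),Meleagris)).
From Mustela up to that node: 3 branches. From Cavia up to the same node: 5 branches. Total: 3 + 5 = 8.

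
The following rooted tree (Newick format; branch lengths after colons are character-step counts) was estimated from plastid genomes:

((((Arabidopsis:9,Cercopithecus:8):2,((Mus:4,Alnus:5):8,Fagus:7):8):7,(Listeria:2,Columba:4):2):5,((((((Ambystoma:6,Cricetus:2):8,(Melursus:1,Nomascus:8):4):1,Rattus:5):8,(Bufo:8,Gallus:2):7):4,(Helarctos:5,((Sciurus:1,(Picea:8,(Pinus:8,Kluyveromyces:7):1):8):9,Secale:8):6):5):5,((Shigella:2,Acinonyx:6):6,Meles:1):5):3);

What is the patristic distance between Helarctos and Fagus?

45

The path runs Helarctos → … → MRCA → … → Fagus; the MRCA is the root of the tree.
Branch lengths along that path: 5 + 5 + 5 + 3 + 5 + 7 + 8 + 7 = 45.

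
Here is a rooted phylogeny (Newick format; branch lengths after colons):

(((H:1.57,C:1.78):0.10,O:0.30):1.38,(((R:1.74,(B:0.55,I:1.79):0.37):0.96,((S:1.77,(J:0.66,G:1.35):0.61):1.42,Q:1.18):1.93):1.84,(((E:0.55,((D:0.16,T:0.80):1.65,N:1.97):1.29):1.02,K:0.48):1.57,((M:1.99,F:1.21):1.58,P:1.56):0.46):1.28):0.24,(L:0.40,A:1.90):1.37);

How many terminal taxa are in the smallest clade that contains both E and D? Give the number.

4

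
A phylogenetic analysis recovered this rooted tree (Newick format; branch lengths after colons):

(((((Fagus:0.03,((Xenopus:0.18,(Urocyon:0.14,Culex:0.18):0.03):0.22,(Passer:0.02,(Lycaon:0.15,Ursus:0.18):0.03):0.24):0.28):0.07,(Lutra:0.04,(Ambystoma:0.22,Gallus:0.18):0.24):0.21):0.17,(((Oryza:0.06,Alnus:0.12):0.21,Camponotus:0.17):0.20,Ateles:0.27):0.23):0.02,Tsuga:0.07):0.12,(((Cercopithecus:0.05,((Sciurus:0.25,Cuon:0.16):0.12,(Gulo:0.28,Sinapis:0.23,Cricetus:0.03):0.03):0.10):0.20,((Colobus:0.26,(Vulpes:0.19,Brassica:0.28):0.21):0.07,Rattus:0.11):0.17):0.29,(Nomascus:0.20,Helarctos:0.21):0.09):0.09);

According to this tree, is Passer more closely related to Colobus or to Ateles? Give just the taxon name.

Ateles

The MRCA of Passer and Ateles subtends (((Fagus,((Xenopus,(Urocyon,Culex)),(Passer,(Lycaon,Ursus)))),(Lutra,(Ambystoma,Gallus))),(((Oryza,Alnus),Camponotus),Ateles)) (14 taxa).
The MRCA of Passer and Colobus is the root, subtending the entire tree (27 taxa).
The first is nested inside the second, so Passer shares a more recent common ancestor with Ateles.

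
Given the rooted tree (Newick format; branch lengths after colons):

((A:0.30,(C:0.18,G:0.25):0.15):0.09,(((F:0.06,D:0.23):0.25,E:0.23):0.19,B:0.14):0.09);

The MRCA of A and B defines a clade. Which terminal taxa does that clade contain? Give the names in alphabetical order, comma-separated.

A, B, C, D, E, F, G

Tracing A: it sits inside (A,(C,G)).
Tracing B: it sits inside (((F,D),E),B).
The smallest clade enclosing both is the whole tree (their MRCA is the root), so the answer is all 7 tips in alphabetical order.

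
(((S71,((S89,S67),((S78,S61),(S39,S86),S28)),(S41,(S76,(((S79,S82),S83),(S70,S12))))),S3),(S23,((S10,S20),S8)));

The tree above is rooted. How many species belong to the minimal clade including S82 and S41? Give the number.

7

The MRCA of S82 and S41 is the node subtending (S41,(S76,(((S79,S82),S83),(S70,S12)))).
That clade contains 7 terminal taxa: S12, S41, S70, S76, S79, S82, S83.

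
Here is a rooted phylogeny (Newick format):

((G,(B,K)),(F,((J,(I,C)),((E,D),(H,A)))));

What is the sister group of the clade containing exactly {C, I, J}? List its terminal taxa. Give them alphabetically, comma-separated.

A, D, E, H

The clade containing exactly {C, I, J} attaches to the tree at the node subtending ((J,(I,C)),((E,D),(H,A))).
The other lineage descending from that same node — the sister group — is ((E,D),(H,A)); its 4 tips in alphabetical order are the answer.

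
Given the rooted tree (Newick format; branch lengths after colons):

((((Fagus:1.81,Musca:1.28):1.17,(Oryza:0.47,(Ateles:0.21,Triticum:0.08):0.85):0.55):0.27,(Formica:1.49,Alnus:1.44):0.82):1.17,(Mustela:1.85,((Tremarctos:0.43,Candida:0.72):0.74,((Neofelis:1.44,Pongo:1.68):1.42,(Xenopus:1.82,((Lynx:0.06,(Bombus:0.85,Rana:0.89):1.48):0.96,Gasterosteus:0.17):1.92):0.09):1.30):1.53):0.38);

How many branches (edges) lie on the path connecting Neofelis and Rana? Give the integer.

The MRCA of Neofelis and Rana is the node subtending ((Neofelis,Pongo),(Xenopus,((Lynx,(Bombus,Rana)),Gasterosteus))).
From Neofelis up to that node: 2 branches. From Rana up to the same node: 5 branches. Total: 2 + 5 = 7.

7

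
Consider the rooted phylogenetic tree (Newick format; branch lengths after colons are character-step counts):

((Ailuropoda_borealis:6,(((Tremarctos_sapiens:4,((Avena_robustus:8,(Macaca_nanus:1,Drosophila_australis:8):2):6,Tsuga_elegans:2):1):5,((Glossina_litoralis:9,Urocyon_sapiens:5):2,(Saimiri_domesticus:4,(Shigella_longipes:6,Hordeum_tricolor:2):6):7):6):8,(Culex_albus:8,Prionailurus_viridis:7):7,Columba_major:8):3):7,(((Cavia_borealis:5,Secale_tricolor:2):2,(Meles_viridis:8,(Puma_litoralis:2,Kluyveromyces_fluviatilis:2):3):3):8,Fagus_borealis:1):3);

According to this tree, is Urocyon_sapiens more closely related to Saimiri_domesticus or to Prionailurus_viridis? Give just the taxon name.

The MRCA of Urocyon_sapiens and Saimiri_domesticus subtends ((Glossina_litoralis,Urocyon_sapiens),(Saimiri_domesticus,(Shigella_longipes,Hordeum_tricolor))) (5 taxa).
The MRCA of Urocyon_sapiens and Prionailurus_viridis subtends (((Tremarctos_sapiens,((Avena_robustus,(Macaca_nanus,Drosophila_australis)),Tsuga_elegans)),((Glossina_litoralis,Urocyon_sapiens),(Saimiri_domesticus,(Shigella_longipes,Hordeum_tricolor)))),(Culex_albus,Prionailurus_viridis),Columba_major) (13 taxa).
The first is nested inside the second, so Urocyon_sapiens shares a more recent common ancestor with Saimiri_domesticus.

Saimiri_domesticus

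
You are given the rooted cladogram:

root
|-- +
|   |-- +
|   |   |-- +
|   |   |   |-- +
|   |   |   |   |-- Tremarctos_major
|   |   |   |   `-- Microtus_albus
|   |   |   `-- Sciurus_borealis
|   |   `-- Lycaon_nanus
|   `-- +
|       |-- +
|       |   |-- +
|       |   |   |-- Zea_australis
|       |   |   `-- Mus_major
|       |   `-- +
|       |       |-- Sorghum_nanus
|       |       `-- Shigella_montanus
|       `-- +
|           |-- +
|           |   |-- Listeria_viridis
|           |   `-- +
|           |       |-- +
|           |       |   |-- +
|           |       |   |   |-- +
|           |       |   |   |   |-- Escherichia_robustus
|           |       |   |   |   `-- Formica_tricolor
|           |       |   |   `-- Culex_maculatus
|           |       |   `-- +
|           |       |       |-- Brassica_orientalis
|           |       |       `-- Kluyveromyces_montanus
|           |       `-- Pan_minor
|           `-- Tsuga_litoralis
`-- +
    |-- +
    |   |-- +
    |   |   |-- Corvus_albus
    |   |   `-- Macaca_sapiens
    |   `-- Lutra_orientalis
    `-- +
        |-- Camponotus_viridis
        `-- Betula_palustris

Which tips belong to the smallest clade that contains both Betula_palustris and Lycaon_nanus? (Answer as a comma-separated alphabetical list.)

Tracing Betula_palustris: it sits inside (Camponotus_viridis,Betula_palustris).
Tracing Lycaon_nanus: it sits inside (((Tremarctos_major,Microtus_albus),Sciurus_borealis),Lycaon_nanus).
The smallest clade enclosing both is the whole tree (their MRCA is the root), so the answer is all 21 tips in alphabetical order.

Betula_palustris, Brassica_orientalis, Camponotus_viridis, Corvus_albus, Culex_maculatus, Escherichia_robustus, Formica_tricolor, Kluyveromyces_montanus, Listeria_viridis, Lutra_orientalis, Lycaon_nanus, Macaca_sapiens, Microtus_albus, Mus_major, Pan_minor, Sciurus_borealis, Shigella_montanus, Sorghum_nanus, Tremarctos_major, Tsuga_litoralis, Zea_australis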